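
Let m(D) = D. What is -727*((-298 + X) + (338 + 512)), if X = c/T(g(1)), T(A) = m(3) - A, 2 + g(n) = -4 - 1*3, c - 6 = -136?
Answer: -2360569/6 ≈ -3.9343e+5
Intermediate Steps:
c = -130 (c = 6 - 136 = -130)
g(n) = -9 (g(n) = -2 + (-4 - 1*3) = -2 + (-4 - 3) = -2 - 7 = -9)
T(A) = 3 - A
X = -65/6 (X = -130/(3 - 1*(-9)) = -130/(3 + 9) = -130/12 = -130*1/12 = -65/6 ≈ -10.833)
-727*((-298 + X) + (338 + 512)) = -727*((-298 - 65/6) + (338 + 512)) = -727*(-1853/6 + 850) = -727*3247/6 = -2360569/6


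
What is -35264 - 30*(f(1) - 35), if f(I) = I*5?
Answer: -34364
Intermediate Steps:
f(I) = 5*I
-35264 - 30*(f(1) - 35) = -35264 - 30*(5*1 - 35) = -35264 - 30*(5 - 35) = -35264 - 30*(-30) = -35264 - 1*(-900) = -35264 + 900 = -34364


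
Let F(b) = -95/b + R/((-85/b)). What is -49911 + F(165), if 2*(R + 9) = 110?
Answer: -28050488/561 ≈ -50001.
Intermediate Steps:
R = 46 (R = -9 + (½)*110 = -9 + 55 = 46)
F(b) = -95/b - 46*b/85 (F(b) = -95/b + 46/((-85/b)) = -95/b + 46*(-b/85) = -95/b - 46*b/85)
-49911 + F(165) = -49911 + (-95/165 - 46/85*165) = -49911 + (-95*1/165 - 1518/17) = -49911 + (-19/33 - 1518/17) = -49911 - 50417/561 = -28050488/561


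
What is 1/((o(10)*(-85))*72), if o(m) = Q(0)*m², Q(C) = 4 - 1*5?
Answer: 1/612000 ≈ 1.6340e-6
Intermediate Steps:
Q(C) = -1 (Q(C) = 4 - 5 = -1)
o(m) = -m²
1/((o(10)*(-85))*72) = 1/((-1*10²*(-85))*72) = 1/((-1*100*(-85))*72) = 1/(-100*(-85)*72) = 1/(8500*72) = 1/612000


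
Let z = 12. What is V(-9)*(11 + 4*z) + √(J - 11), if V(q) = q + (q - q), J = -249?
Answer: -531 + 2*I*√65 ≈ -531.0 + 16.125*I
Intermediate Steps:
V(q) = q (V(q) = q + 0 = q)
V(-9)*(11 + 4*z) + √(J - 11) = -9*(11 + 4*12) + √(-249 - 11) = -9*(11 + 48) + √(-260) = -9*59 + 2*I*√65 = -531 + 2*I*√65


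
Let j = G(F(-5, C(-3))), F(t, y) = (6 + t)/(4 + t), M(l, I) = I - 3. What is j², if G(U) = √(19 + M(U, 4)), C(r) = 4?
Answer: 20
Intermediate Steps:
M(l, I) = -3 + I
F(t, y) = (6 + t)/(4 + t)
G(U) = 2*√5 (G(U) = √(19 + (-3 + 4)) = √(19 + 1) = √20 = 2*√5)
j = 2*√5 ≈ 4.4721
j² = (2*√5)² = 20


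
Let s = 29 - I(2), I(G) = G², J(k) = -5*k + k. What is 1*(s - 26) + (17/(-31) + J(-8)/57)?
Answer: -1744/1767 ≈ -0.98698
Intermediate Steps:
J(k) = -4*k
s = 25 (s = 29 - 1*2² = 29 - 1*4 = 29 - 4 = 25)
1*(s - 26) + (17/(-31) + J(-8)/57) = 1*(25 - 26) + (17/(-31) - 4*(-8)/57) = 1*(-1) + (17*(-1/31) + 32*(1/57)) = -1 + (-17/31 + 32/57) = -1 + 23/1767 = -1744/1767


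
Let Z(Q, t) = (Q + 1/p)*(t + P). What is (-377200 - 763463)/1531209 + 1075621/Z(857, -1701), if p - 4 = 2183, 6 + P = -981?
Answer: -1038740313324887/857138622394880 ≈ -1.2119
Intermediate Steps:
P = -987 (P = -6 - 981 = -987)
p = 2187 (p = 4 + 2183 = 2187)
Z(Q, t) = (-987 + t)*(1/2187 + Q) (Z(Q, t) = (Q + 1/2187)*(t - 987) = (Q + 1/2187)*(-987 + t) = (1/2187 + Q)*(-987 + t) = (-987 + t)*(1/2187 + Q))
(-377200 - 763463)/1531209 + 1075621/Z(857, -1701) = (-377200 - 763463)/1531209 + 1075621/(-329/729 + (1/2187)*(-1701) + 857*(-987 - 1701)) = -1140663*1/1531209 + 1075621/(-329/729 - 7/9 + 857*(-2688)) = -380221/510403 + 1075621/(-329/729 - 7/9 - 2303616) = -380221/510403 + 1075621/(-1679336960/729) = -380221/510403 + 1075621*(-729/1679336960) = -380221/510403 - 784127709/1679336960 = -1038740313324887/857138622394880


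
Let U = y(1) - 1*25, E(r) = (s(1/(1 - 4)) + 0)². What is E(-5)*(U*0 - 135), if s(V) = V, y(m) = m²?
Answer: -15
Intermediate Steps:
E(r) = ⅑ (E(r) = (1/(1 - 4) + 0)² = (1/(-3) + 0)² = (-⅓ + 0)² = (-⅓)² = ⅑)
U = -24 (U = 1² - 1*25 = 1 - 25 = -24)
E(-5)*(U*0 - 135) = (-24*0 - 135)/9 = (0 - 135)/9 = (⅑)*(-135) = -15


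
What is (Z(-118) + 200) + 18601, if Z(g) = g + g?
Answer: 18565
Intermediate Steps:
Z(g) = 2*g
(Z(-118) + 200) + 18601 = (2*(-118) + 200) + 18601 = (-236 + 200) + 18601 = -36 + 18601 = 18565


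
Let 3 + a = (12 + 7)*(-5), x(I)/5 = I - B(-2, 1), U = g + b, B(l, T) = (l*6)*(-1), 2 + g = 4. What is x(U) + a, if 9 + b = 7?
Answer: -158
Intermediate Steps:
g = 2 (g = -2 + 4 = 2)
b = -2 (b = -9 + 7 = -2)
B(l, T) = -6*l (B(l, T) = (6*l)*(-1) = -6*l)
U = 0 (U = 2 - 2 = 0)
x(I) = -60 + 5*I (x(I) = 5*(I - (-6)*(-2)) = 5*(I - 1*12) = 5*(I - 12) = 5*(-12 + I) = -60 + 5*I)
a = -98 (a = -3 + (12 + 7)*(-5) = -3 + 19*(-5) = -3 - 95 = -98)
x(U) + a = (-60 + 5*0) - 98 = (-60 + 0) - 98 = -60 - 98 = -158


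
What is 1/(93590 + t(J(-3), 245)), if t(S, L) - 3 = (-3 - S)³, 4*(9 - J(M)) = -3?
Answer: 64/5857301 ≈ 1.0927e-5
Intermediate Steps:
J(M) = 39/4 (J(M) = 9 - ¼*(-3) = 9 + ¾ = 39/4)
t(S, L) = 3 + (-3 - S)³
1/(93590 + t(J(-3), 245)) = 1/(93590 + (3 - (3 + 39/4)³)) = 1/(93590 + (3 - (51/4)³)) = 1/(93590 + (3 - 1*132651/64)) = 1/(93590 + (3 - 132651/64)) = 1/(93590 - 132459/64) = 1/(5857301/64) = 64/5857301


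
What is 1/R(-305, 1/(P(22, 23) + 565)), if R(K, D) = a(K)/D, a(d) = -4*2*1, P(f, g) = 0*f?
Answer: -1/4520 ≈ -0.00022124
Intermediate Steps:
P(f, g) = 0
a(d) = -8 (a(d) = -8*1 = -8)
R(K, D) = -8/D
1/R(-305, 1/(P(22, 23) + 565)) = 1/(-8/(1/(0 + 565))) = 1/(-8/(1/565)) = 1/(-8/1/565) = 1/(-8*565) = 1/(-4520) = -1/4520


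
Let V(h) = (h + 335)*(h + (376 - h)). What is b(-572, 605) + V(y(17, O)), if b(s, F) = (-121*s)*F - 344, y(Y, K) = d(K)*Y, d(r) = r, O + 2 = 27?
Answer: 42158676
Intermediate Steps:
O = 25 (O = -2 + 27 = 25)
y(Y, K) = K*Y
b(s, F) = -344 - 121*F*s (b(s, F) = -121*F*s - 344 = -344 - 121*F*s)
V(h) = 125960 + 376*h (V(h) = (335 + h)*376 = 125960 + 376*h)
b(-572, 605) + V(y(17, O)) = (-344 - 121*605*(-572)) + (125960 + 376*(25*17)) = (-344 + 41873260) + (125960 + 376*425) = 41872916 + (125960 + 159800) = 41872916 + 285760 = 42158676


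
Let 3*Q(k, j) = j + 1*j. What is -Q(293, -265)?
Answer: 530/3 ≈ 176.67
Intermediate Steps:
Q(k, j) = 2*j/3 (Q(k, j) = (j + 1*j)/3 = (j + j)/3 = (2*j)/3 = 2*j/3)
-Q(293, -265) = -2*(-265)/3 = -1*(-530/3) = 530/3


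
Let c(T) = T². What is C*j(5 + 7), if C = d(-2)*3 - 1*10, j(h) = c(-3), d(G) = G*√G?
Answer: -90 - 54*I*√2 ≈ -90.0 - 76.368*I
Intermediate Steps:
d(G) = G^(3/2)
j(h) = 9 (j(h) = (-3)² = 9)
C = -10 - 6*I*√2 (C = (-2)^(3/2)*3 - 1*10 = -2*I*√2*3 - 10 = -6*I*√2 - 10 = -10 - 6*I*√2 ≈ -10.0 - 8.4853*I)
C*j(5 + 7) = (-10 - 6*I*√2)*9 = -90 - 54*I*√2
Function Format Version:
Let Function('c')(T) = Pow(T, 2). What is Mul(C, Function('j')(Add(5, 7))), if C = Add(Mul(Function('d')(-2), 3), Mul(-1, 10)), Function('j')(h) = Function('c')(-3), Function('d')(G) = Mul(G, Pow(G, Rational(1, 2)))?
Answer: Add(-90, Mul(-54, I, Pow(2, Rational(1, 2)))) ≈ Add(-90.000, Mul(-76.368, I))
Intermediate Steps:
Function('d')(G) = Pow(G, Rational(3, 2))
Function('j')(h) = 9 (Function('j')(h) = Pow(-3, 2) = 9)
C = Add(-10, Mul(-6, I, Pow(2, Rational(1, 2)))) (C = Add(Mul(Pow(-2, Rational(3, 2)), 3), Mul(-1, 10)) = Add(Mul(Mul(-2, I, Pow(2, Rational(1, 2))), 3), -10) = Add(Mul(-6, I, Pow(2, Rational(1, 2))), -10) = Add(-10, Mul(-6, I, Pow(2, Rational(1, 2)))) ≈ Add(-10.000, Mul(-8.4853, I)))
Mul(C, Function('j')(Add(5, 7))) = Mul(Add(-10, Mul(-6, I, Pow(2, Rational(1, 2)))), 9) = Add(-90, Mul(-54, I, Pow(2, Rational(1, 2))))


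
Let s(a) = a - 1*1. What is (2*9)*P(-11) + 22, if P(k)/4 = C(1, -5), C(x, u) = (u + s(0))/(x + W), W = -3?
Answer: 238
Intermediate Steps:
s(a) = -1 + a (s(a) = a - 1 = -1 + a)
C(x, u) = (-1 + u)/(-3 + x) (C(x, u) = (u + (-1 + 0))/(x - 3) = (u - 1)/(-3 + x) = (-1 + u)/(-3 + x))
P(k) = 12 (P(k) = 4*((-1 - 5)/(-3 + 1)) = 4*(-6/(-2)) = 4*(-1/2*(-6)) = 4*3 = 12)
(2*9)*P(-11) + 22 = (2*9)*12 + 22 = 18*12 + 22 = 216 + 22 = 238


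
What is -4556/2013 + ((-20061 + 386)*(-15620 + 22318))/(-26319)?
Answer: 88386523862/17660049 ≈ 5004.9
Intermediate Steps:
-4556/2013 + ((-20061 + 386)*(-15620 + 22318))/(-26319) = -4556*1/2013 - 19675*6698*(-1/26319) = -4556/2013 - 131783150*(-1/26319) = -4556/2013 + 131783150/26319 = 88386523862/17660049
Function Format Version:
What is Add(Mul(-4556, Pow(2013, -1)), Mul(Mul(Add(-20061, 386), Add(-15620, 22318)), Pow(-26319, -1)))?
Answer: Rational(88386523862, 17660049) ≈ 5004.9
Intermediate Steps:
Add(Mul(-4556, Pow(2013, -1)), Mul(Mul(Add(-20061, 386), Add(-15620, 22318)), Pow(-26319, -1))) = Add(Mul(-4556, Rational(1, 2013)), Mul(Mul(-19675, 6698), Rational(-1, 26319))) = Add(Rational(-4556, 2013), Mul(-131783150, Rational(-1, 26319))) = Add(Rational(-4556, 2013), Rational(131783150, 26319)) = Rational(88386523862, 17660049)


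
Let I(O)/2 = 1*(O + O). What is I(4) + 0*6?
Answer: 16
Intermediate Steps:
I(O) = 4*O (I(O) = 2*(1*(O + O)) = 2*(1*(2*O)) = 2*(2*O) = 4*O)
I(4) + 0*6 = 4*4 + 0*6 = 16 + 0 = 16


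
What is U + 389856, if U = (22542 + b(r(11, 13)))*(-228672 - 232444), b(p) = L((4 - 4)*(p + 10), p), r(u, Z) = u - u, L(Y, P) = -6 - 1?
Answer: -10390859204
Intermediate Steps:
L(Y, P) = -7
r(u, Z) = 0
b(p) = -7
U = -10391249060 (U = (22542 - 7)*(-228672 - 232444) = 22535*(-461116) = -10391249060)
U + 389856 = -10391249060 + 389856 = -10390859204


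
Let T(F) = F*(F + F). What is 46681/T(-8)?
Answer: 46681/128 ≈ 364.70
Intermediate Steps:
T(F) = 2*F² (T(F) = F*(2*F) = 2*F²)
46681/T(-8) = 46681/((2*(-8)²)) = 46681/((2*64)) = 46681/128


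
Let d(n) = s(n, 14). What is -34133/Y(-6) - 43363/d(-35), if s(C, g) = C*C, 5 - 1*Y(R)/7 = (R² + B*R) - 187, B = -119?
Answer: -18223279/683550 ≈ -26.660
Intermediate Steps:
Y(R) = 1344 - 7*R² + 833*R (Y(R) = 35 - 7*((R² - 119*R) - 187) = 35 - 7*(-187 + R² - 119*R) = 35 + (1309 - 7*R² + 833*R) = 1344 - 7*R² + 833*R)
s(C, g) = C²
d(n) = n²
-34133/Y(-6) - 43363/d(-35) = -34133/(1344 - 7*(-6)² + 833*(-6)) - 43363/((-35)²) = -34133/(1344 - 7*36 - 4998) - 43363/1225 = -34133/(1344 - 252 - 4998) - 43363*1/1225 = -34133/(-3906) - 43363/1225 = -34133*(-1/3906) - 43363/1225 = 34133/3906 - 43363/1225 = -18223279/683550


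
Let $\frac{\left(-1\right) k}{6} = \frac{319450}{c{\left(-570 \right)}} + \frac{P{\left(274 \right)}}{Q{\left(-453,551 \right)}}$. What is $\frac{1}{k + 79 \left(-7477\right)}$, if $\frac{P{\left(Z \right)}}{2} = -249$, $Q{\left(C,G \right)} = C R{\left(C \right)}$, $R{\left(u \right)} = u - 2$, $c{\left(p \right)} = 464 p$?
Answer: $- \frac{302851640}{178887116098527} \approx -1.693 \cdot 10^{-6}$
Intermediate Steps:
$R{\left(u \right)} = -2 + u$
$Q{\left(C,G \right)} = C \left(-2 + C\right)$
$P{\left(Z \right)} = -498$ ($P{\left(Z \right)} = 2 \left(-249\right) = -498$)
$k = \frac{2199171593}{302851640}$ ($k = - 6 \left(\frac{319450}{464 \left(-570\right)} - \frac{498}{\left(-453\right) \left(-2 - 453\right)}\right) = - 6 \left(\frac{319450}{-264480} - \frac{498}{\left(-453\right) \left(-455\right)}\right) = - 6 \left(319450 \left(- \frac{1}{264480}\right) - \frac{498}{206115}\right) = - 6 \left(- \frac{31945}{26448} - \frac{166}{68705}\right) = \left(-6\right) \left(- \frac{2199171593}{1817109840}\right) = \frac{2199171593}{302851640} \approx 7.2616$)
$\frac{1}{k + 79 \left(-7477\right)} = \frac{1}{\frac{2199171593}{302851640} + 79 \left(-7477\right)} = \frac{1}{\frac{2199171593}{302851640} - 590683} = \frac{1}{- \frac{178887116098527}{302851640}} = - \frac{302851640}{178887116098527}$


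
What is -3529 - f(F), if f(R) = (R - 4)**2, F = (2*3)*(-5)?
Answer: -4685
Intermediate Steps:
F = -30 (F = 6*(-5) = -30)
f(R) = (-4 + R)**2
-3529 - f(F) = -3529 - (-4 - 30)**2 = -3529 - 1*(-34)**2 = -3529 - 1*1156 = -3529 - 1156 = -4685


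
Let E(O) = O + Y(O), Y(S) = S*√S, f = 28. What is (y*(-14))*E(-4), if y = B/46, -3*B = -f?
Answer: 784/69 + 1568*I/69 ≈ 11.362 + 22.725*I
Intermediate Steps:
Y(S) = S^(3/2)
B = 28/3 (B = -(-1)*28/3 = -⅓*(-28) = 28/3 ≈ 9.3333)
y = 14/69 (y = (28/3)/46 = (28/3)*(1/46) = 14/69 ≈ 0.20290)
E(O) = O + O^(3/2)
(y*(-14))*E(-4) = ((14/69)*(-14))*(-4 + (-4)^(3/2)) = -196*(-4 - 8*I)/69 = 784/69 + 1568*I/69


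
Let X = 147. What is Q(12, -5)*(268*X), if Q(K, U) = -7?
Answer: -275772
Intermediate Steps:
Q(12, -5)*(268*X) = -1876*147 = -7*39396 = -275772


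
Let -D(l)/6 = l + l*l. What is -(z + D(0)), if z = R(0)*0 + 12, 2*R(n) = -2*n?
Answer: -12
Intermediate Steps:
R(n) = -n (R(n) = (-2*n)/2 = -n)
D(l) = -6*l - 6*l² (D(l) = -6*(l + l*l) = -6*(l + l²) = -6*l - 6*l²)
z = 12 (z = -1*0*0 + 12 = 0*0 + 12 = 0 + 12 = 12)
-(z + D(0)) = -(12 - 6*0*(1 + 0)) = -(12 - 6*0*1) = -(12 + 0) = -1*12 = -12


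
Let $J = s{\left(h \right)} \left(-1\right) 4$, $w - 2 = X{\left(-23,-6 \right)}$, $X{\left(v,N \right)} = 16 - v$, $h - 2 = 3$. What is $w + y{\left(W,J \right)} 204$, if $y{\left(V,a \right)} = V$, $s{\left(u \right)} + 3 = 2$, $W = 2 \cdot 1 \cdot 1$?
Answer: $449$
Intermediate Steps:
$W = 2$ ($W = 2 \cdot 1 = 2$)
$h = 5$ ($h = 2 + 3 = 5$)
$s{\left(u \right)} = -1$ ($s{\left(u \right)} = -3 + 2 = -1$)
$w = 41$ ($w = 2 + \left(16 - -23\right) = 2 + \left(16 + 23\right) = 2 + 39 = 41$)
$J = 4$ ($J = \left(-1\right) \left(-1\right) 4 = 1 \cdot 4 = 4$)
$w + y{\left(W,J \right)} 204 = 41 + 2 \cdot 204 = 41 + 408 = 449$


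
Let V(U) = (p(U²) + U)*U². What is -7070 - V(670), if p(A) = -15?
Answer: -294036570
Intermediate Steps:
V(U) = U²*(-15 + U) (V(U) = (-15 + U)*U² = U²*(-15 + U))
-7070 - V(670) = -7070 - 670²*(-15 + 670) = -7070 - 448900*655 = -7070 - 1*294029500 = -7070 - 294029500 = -294036570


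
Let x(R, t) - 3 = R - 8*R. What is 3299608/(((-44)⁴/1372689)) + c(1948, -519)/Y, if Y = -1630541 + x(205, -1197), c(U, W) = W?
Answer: 307989725780511925/254866311392 ≈ 1.2084e+6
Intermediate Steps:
x(R, t) = 3 - 7*R (x(R, t) = 3 + (R - 8*R) = 3 - 7*R)
Y = -1631973 (Y = -1630541 + (3 - 7*205) = -1630541 + (3 - 1435) = -1630541 - 1432 = -1631973)
3299608/(((-44)⁴/1372689)) + c(1948, -519)/Y = 3299608/(((-44)⁴/1372689)) - 519/(-1631973) = 3299608/((3748096*(1/1372689))) - 519*(-1/1631973) = 3299608/(3748096/1372689) + 173/543991 = 3299608*(1372689/3748096) + 173/543991 = 566166950739/468512 + 173/543991 = 307989725780511925/254866311392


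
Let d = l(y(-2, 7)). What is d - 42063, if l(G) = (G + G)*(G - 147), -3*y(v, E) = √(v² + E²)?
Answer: -378461/9 + 98*√53 ≈ -41338.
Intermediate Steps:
y(v, E) = -√(E² + v²)/3 (y(v, E) = -√(v² + E²)/3 = -√(E² + v²)/3)
l(G) = 2*G*(-147 + G) (l(G) = (2*G)*(-147 + G) = 2*G*(-147 + G))
d = -2*√53*(-147 - √53/3)/3 (d = 2*(-√(7² + (-2)²)/3)*(-147 - √(7² + (-2)²)/3) = 2*(-√(49 + 4)/3)*(-147 - √(49 + 4)/3) = 2*(-√53/3)*(-147 - √53/3) = -2*√53*(-147 - √53/3)/3 ≈ 725.23)
d - 42063 = (106/9 + 98*√53) - 42063 = -378461/9 + 98*√53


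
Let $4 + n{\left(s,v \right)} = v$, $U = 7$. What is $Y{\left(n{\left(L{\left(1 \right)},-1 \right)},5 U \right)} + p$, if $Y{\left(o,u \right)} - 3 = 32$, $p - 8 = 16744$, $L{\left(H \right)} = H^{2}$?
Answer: $16787$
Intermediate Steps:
$n{\left(s,v \right)} = -4 + v$
$p = 16752$ ($p = 8 + 16744 = 16752$)
$Y{\left(o,u \right)} = 35$ ($Y{\left(o,u \right)} = 3 + 32 = 35$)
$Y{\left(n{\left(L{\left(1 \right)},-1 \right)},5 U \right)} + p = 35 + 16752 = 16787$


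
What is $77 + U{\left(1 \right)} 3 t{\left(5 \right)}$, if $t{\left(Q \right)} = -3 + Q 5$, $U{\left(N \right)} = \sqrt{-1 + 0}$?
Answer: $77 + 66 i \approx 77.0 + 66.0 i$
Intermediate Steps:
$U{\left(N \right)} = i$ ($U{\left(N \right)} = \sqrt{-1} = i$)
$t{\left(Q \right)} = -3 + 5 Q$
$77 + U{\left(1 \right)} 3 t{\left(5 \right)} = 77 + i 3 \left(-3 + 5 \cdot 5\right) = 77 + 3 i \left(-3 + 25\right) = 77 + 3 i 22 = 77 + 66 i$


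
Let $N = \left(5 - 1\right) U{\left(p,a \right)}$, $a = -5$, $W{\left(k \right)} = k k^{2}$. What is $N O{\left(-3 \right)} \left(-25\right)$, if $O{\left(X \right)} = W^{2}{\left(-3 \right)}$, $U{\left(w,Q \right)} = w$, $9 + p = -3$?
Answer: $874800$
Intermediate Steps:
$p = -12$ ($p = -9 - 3 = -12$)
$W{\left(k \right)} = k^{3}$
$N = -48$ ($N = \left(5 - 1\right) \left(-12\right) = 4 \left(-12\right) = -48$)
$O{\left(X \right)} = 729$ ($O{\left(X \right)} = \left(\left(-3\right)^{3}\right)^{2} = \left(-27\right)^{2} = 729$)
$N O{\left(-3 \right)} \left(-25\right) = \left(-48\right) 729 \left(-25\right) = \left(-34992\right) \left(-25\right) = 874800$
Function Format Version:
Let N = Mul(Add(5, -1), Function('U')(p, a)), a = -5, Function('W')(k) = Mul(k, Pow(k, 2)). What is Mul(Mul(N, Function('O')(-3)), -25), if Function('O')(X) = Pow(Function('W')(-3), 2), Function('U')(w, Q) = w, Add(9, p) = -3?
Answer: 874800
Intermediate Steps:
p = -12 (p = Add(-9, -3) = -12)
Function('W')(k) = Pow(k, 3)
N = -48 (N = Mul(Add(5, -1), -12) = Mul(4, -12) = -48)
Function('O')(X) = 729 (Function('O')(X) = Pow(Pow(-3, 3), 2) = Pow(-27, 2) = 729)
Mul(Mul(N, Function('O')(-3)), -25) = Mul(Mul(-48, 729), -25) = Mul(-34992, -25) = 874800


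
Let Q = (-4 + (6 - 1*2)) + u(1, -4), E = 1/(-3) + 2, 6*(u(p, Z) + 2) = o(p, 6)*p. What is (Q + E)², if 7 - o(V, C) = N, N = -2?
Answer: 49/36 ≈ 1.3611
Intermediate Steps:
o(V, C) = 9 (o(V, C) = 7 - 1*(-2) = 7 + 2 = 9)
u(p, Z) = -2 + 3*p/2 (u(p, Z) = -2 + (9*p)/6 = -2 + 3*p/2)
E = 5/3 (E = -⅓ + 2 = 5/3 ≈ 1.6667)
Q = -½ (Q = (-4 + (6 - 1*2)) + (-2 + (3/2)*1) = (-4 + (6 - 2)) + (-2 + 3/2) = (-4 + 4) - ½ = 0 - ½ = -½ ≈ -0.50000)
(Q + E)² = (-½ + 5/3)² = (7/6)² = 49/36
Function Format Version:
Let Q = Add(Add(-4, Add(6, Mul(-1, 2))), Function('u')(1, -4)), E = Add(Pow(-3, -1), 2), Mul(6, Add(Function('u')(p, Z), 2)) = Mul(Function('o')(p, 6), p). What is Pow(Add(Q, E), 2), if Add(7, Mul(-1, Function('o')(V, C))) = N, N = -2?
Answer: Rational(49, 36) ≈ 1.3611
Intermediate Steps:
Function('o')(V, C) = 9 (Function('o')(V, C) = Add(7, Mul(-1, -2)) = Add(7, 2) = 9)
Function('u')(p, Z) = Add(-2, Mul(Rational(3, 2), p)) (Function('u')(p, Z) = Add(-2, Mul(Rational(1, 6), Mul(9, p))) = Add(-2, Mul(Rational(3, 2), p)))
E = Rational(5, 3) (E = Add(Rational(-1, 3), 2) = Rational(5, 3) ≈ 1.6667)
Q = Rational(-1, 2) (Q = Add(Add(-4, Add(6, Mul(-1, 2))), Add(-2, Mul(Rational(3, 2), 1))) = Add(Add(-4, Add(6, -2)), Add(-2, Rational(3, 2))) = Add(Add(-4, 4), Rational(-1, 2)) = Add(0, Rational(-1, 2)) = Rational(-1, 2) ≈ -0.50000)
Pow(Add(Q, E), 2) = Pow(Add(Rational(-1, 2), Rational(5, 3)), 2) = Pow(Rational(7, 6), 2) = Rational(49, 36)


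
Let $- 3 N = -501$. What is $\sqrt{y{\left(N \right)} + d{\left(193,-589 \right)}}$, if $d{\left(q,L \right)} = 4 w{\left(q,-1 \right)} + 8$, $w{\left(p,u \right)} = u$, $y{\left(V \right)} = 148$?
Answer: $2 \sqrt{38} \approx 12.329$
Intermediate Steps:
$N = 167$ ($N = \left(- \frac{1}{3}\right) \left(-501\right) = 167$)
$d{\left(q,L \right)} = 4$ ($d{\left(q,L \right)} = 4 \left(-1\right) + 8 = -4 + 8 = 4$)
$\sqrt{y{\left(N \right)} + d{\left(193,-589 \right)}} = \sqrt{148 + 4} = \sqrt{152} = 2 \sqrt{38}$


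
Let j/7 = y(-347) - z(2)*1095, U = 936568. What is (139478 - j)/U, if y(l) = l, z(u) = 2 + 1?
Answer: 82451/468284 ≈ 0.17607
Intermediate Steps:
z(u) = 3
j = -25424 (j = 7*(-347 - 3*1095) = 7*(-347 - 1*3285) = 7*(-347 - 3285) = 7*(-3632) = -25424)
(139478 - j)/U = (139478 - 1*(-25424))/936568 = (139478 + 25424)*(1/936568) = 164902*(1/936568) = 82451/468284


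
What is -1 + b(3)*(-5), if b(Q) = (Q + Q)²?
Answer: -181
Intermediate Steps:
b(Q) = 4*Q² (b(Q) = (2*Q)² = 4*Q²)
-1 + b(3)*(-5) = -1 + (4*3²)*(-5) = -1 + (4*9)*(-5) = -1 + 36*(-5) = -1 - 180 = -181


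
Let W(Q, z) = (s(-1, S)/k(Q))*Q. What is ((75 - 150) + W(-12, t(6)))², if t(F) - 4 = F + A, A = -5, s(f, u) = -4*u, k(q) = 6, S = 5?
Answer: 1225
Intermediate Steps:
t(F) = -1 + F (t(F) = 4 + (F - 5) = 4 + (-5 + F) = -1 + F)
W(Q, z) = -10*Q/3 (W(Q, z) = (-4*5/6)*Q = (-20*⅙)*Q = -10*Q/3)
((75 - 150) + W(-12, t(6)))² = ((75 - 150) - 10/3*(-12))² = (-75 + 40)² = (-35)² = 1225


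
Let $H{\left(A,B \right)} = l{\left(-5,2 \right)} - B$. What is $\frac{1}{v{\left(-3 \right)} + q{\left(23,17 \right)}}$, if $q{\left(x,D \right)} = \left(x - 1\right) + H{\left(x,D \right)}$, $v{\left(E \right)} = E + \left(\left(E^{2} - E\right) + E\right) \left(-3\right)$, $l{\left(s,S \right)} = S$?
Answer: $- \frac{1}{23} \approx -0.043478$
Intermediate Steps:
$H{\left(A,B \right)} = 2 - B$
$v{\left(E \right)} = E - 3 E^{2}$ ($v{\left(E \right)} = E + E^{2} \left(-3\right) = E - 3 E^{2}$)
$q{\left(x,D \right)} = 1 + x - D$ ($q{\left(x,D \right)} = \left(x - 1\right) - \left(-2 + D\right) = \left(-1 + x\right) - \left(-2 + D\right) = 1 + x - D$)
$\frac{1}{v{\left(-3 \right)} + q{\left(23,17 \right)}} = \frac{1}{- 3 \left(1 - -9\right) + \left(1 + 23 - 17\right)} = \frac{1}{- 3 \left(1 + 9\right) + \left(1 + 23 - 17\right)} = \frac{1}{\left(-3\right) 10 + 7} = \frac{1}{-30 + 7} = \frac{1}{-23} = - \frac{1}{23}$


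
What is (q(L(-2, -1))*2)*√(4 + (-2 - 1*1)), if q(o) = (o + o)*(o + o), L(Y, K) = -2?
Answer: 32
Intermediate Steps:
q(o) = 4*o² (q(o) = (2*o)*(2*o) = 4*o²)
(q(L(-2, -1))*2)*√(4 + (-2 - 1*1)) = ((4*(-2)²)*2)*√(4 + (-2 - 1*1)) = ((4*4)*2)*√(4 + (-2 - 1)) = (16*2)*√(4 - 3) = 32*√1 = 32*1 = 32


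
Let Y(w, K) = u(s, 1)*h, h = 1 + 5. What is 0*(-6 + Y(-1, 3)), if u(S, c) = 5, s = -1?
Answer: 0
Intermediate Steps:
h = 6
Y(w, K) = 30 (Y(w, K) = 5*6 = 30)
0*(-6 + Y(-1, 3)) = 0*(-6 + 30) = 0*24 = 0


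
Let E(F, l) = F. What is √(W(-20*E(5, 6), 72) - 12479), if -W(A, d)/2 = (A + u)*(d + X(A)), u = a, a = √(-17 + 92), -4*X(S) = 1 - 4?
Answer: √(8284 - 2910*√3)/2 ≈ 28.477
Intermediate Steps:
X(S) = ¾ (X(S) = -(1 - 4)/4 = -¼*(-3) = ¾)
a = 5*√3 (a = √75 = 5*√3 ≈ 8.6602)
u = 5*√3 ≈ 8.6602
W(A, d) = -2*(¾ + d)*(A + 5*√3) (W(A, d) = -2*(A + 5*√3)*(d + ¾) = -2*(A + 5*√3)*(¾ + d) = -2*(¾ + d)*(A + 5*√3))
√(W(-20*E(5, 6), 72) - 12479) = √((-15*√3/2 - (-30)*5 - 10*72*√3 - 2*(-20*5)*72) - 12479) = √((-15*√3/2 - 3/2*(-100) - 720*√3 - 2*(-100)*72) - 12479) = √((-15*√3/2 + 150 - 720*√3 + 14400) - 12479) = √((14550 - 1455*√3/2) - 12479) = √(2071 - 1455*√3/2)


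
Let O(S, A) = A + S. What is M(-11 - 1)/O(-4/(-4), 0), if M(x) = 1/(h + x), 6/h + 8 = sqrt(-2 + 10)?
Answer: -20/257 + sqrt(2)/771 ≈ -0.075987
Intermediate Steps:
h = 6/(-8 + 2*sqrt(2)) (h = 6/(-8 + sqrt(-2 + 10)) = 6/(-8 + sqrt(8)) = 6/(-8 + 2*sqrt(2)) ≈ -1.1602)
M(x) = 1/(-6/7 + x - 3*sqrt(2)/14) (M(x) = 1/((-6/7 - 3*sqrt(2)/14) + x) = 1/(-6/7 + x - 3*sqrt(2)/14))
M(-11 - 1)/O(-4/(-4), 0) = (14/(-12 - 3*sqrt(2) + 14*(-11 - 1)))/(0 - 4/(-4)) = (14/(-12 - 3*sqrt(2) + 14*(-12)))/(0 - 4*(-1/4)) = (14/(-12 - 3*sqrt(2) - 168))/(0 + 1) = (14/(-180 - 3*sqrt(2)))/1 = (14/(-180 - 3*sqrt(2)))*1 = 14/(-180 - 3*sqrt(2))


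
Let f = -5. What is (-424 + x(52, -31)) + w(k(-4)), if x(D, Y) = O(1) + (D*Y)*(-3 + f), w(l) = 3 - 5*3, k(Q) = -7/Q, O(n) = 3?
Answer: 12463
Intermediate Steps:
w(l) = -12 (w(l) = 3 - 15 = -12)
x(D, Y) = 3 - 8*D*Y (x(D, Y) = 3 + (D*Y)*(-3 - 5) = 3 + (D*Y)*(-8) = 3 - 8*D*Y)
(-424 + x(52, -31)) + w(k(-4)) = (-424 + (3 - 8*52*(-31))) - 12 = (-424 + (3 + 12896)) - 12 = (-424 + 12899) - 12 = 12475 - 12 = 12463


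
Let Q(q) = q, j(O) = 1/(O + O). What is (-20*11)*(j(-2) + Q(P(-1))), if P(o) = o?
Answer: 275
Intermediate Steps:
j(O) = 1/(2*O)
(-20*11)*(j(-2) + Q(P(-1))) = (-20*11)*((1/2)/(-2) - 1) = -220*((1/2)*(-1/2) - 1) = -220*(-1/4 - 1) = -220*(-5/4) = 275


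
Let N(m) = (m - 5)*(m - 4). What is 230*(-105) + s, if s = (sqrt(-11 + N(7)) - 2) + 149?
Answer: -24003 + I*sqrt(5) ≈ -24003.0 + 2.2361*I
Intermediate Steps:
N(m) = (-5 + m)*(-4 + m)
s = 147 + I*sqrt(5) (s = (sqrt(-11 + (20 + 7**2 - 9*7)) - 2) + 149 = (sqrt(-11 + (20 + 49 - 63)) - 2) + 149 = (sqrt(-11 + 6) - 2) + 149 = (sqrt(-5) - 2) + 149 = (I*sqrt(5) - 2) + 149 = (-2 + I*sqrt(5)) + 149 = 147 + I*sqrt(5) ≈ 147.0 + 2.2361*I)
230*(-105) + s = 230*(-105) + (147 + I*sqrt(5)) = -24150 + (147 + I*sqrt(5)) = -24003 + I*sqrt(5)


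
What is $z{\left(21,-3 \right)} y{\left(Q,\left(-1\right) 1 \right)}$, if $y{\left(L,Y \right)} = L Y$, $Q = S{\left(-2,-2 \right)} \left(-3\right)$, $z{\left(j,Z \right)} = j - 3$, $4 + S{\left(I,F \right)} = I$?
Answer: $-324$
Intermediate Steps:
$S{\left(I,F \right)} = -4 + I$
$z{\left(j,Z \right)} = -3 + j$
$Q = 18$ ($Q = \left(-4 - 2\right) \left(-3\right) = \left(-6\right) \left(-3\right) = 18$)
$z{\left(21,-3 \right)} y{\left(Q,\left(-1\right) 1 \right)} = \left(-3 + 21\right) 18 \left(\left(-1\right) 1\right) = 18 \cdot 18 \left(-1\right) = 18 \left(-18\right) = -324$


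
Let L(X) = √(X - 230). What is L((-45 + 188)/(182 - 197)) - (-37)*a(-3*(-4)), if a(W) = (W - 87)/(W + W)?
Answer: -925/8 + I*√53895/15 ≈ -115.63 + 15.477*I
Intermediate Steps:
a(W) = (-87 + W)/(2*W) (a(W) = (-87 + W)/((2*W)) = (-87 + W)*(1/(2*W)) = (-87 + W)/(2*W))
L(X) = √(-230 + X)
L((-45 + 188)/(182 - 197)) - (-37)*a(-3*(-4)) = √(-230 + (-45 + 188)/(182 - 197)) - (-37)*(-87 - 3*(-4))/(2*((-3*(-4)))) = √(-230 + 143/(-15)) - (-37)*(½)*(-87 + 12)/12 = √(-230 + 143*(-1/15)) - (-37)*(½)*(1/12)*(-75) = √(-230 - 143/15) - (-37)*(-25)/8 = √(-3593/15) - 1*925/8 = I*√53895/15 - 925/8 = -925/8 + I*√53895/15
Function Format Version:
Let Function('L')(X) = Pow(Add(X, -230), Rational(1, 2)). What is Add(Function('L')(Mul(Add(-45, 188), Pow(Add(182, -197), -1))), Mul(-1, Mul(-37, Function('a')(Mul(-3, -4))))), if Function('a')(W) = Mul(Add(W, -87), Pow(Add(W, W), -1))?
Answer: Add(Rational(-925, 8), Mul(Rational(1, 15), I, Pow(53895, Rational(1, 2)))) ≈ Add(-115.63, Mul(15.477, I))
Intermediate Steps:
Function('a')(W) = Mul(Rational(1, 2), Pow(W, -1), Add(-87, W)) (Function('a')(W) = Mul(Add(-87, W), Pow(Mul(2, W), -1)) = Mul(Add(-87, W), Mul(Rational(1, 2), Pow(W, -1))) = Mul(Rational(1, 2), Pow(W, -1), Add(-87, W)))
Function('L')(X) = Pow(Add(-230, X), Rational(1, 2))
Add(Function('L')(Mul(Add(-45, 188), Pow(Add(182, -197), -1))), Mul(-1, Mul(-37, Function('a')(Mul(-3, -4))))) = Add(Pow(Add(-230, Mul(Add(-45, 188), Pow(Add(182, -197), -1))), Rational(1, 2)), Mul(-1, Mul(-37, Mul(Rational(1, 2), Pow(Mul(-3, -4), -1), Add(-87, Mul(-3, -4)))))) = Add(Pow(Add(-230, Mul(143, Pow(-15, -1))), Rational(1, 2)), Mul(-1, Mul(-37, Mul(Rational(1, 2), Pow(12, -1), Add(-87, 12))))) = Add(Pow(Add(-230, Mul(143, Rational(-1, 15))), Rational(1, 2)), Mul(-1, Mul(-37, Mul(Rational(1, 2), Rational(1, 12), -75)))) = Add(Pow(Add(-230, Rational(-143, 15)), Rational(1, 2)), Mul(-1, Mul(-37, Rational(-25, 8)))) = Add(Pow(Rational(-3593, 15), Rational(1, 2)), Mul(-1, Rational(925, 8))) = Add(Mul(Rational(1, 15), I, Pow(53895, Rational(1, 2))), Rational(-925, 8)) = Add(Rational(-925, 8), Mul(Rational(1, 15), I, Pow(53895, Rational(1, 2))))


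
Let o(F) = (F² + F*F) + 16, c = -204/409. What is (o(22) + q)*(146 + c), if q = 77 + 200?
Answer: 75042110/409 ≈ 1.8348e+5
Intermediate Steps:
c = -204/409 (c = -204*1/409 = -204/409 ≈ -0.49878)
o(F) = 16 + 2*F² (o(F) = (F² + F²) + 16 = 2*F² + 16 = 16 + 2*F²)
q = 277
(o(22) + q)*(146 + c) = ((16 + 2*22²) + 277)*(146 - 204/409) = ((16 + 2*484) + 277)*(59510/409) = ((16 + 968) + 277)*(59510/409) = (984 + 277)*(59510/409) = 1261*(59510/409) = 75042110/409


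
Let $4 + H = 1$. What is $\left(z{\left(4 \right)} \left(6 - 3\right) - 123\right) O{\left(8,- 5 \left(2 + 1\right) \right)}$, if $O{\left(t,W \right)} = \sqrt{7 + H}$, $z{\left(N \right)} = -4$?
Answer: $-270$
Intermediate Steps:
$H = -3$ ($H = -4 + 1 = -3$)
$O{\left(t,W \right)} = 2$ ($O{\left(t,W \right)} = \sqrt{7 - 3} = \sqrt{4} = 2$)
$\left(z{\left(4 \right)} \left(6 - 3\right) - 123\right) O{\left(8,- 5 \left(2 + 1\right) \right)} = \left(- 4 \left(6 - 3\right) - 123\right) 2 = \left(\left(-4\right) 3 - 123\right) 2 = \left(-12 - 123\right) 2 = \left(-135\right) 2 = -270$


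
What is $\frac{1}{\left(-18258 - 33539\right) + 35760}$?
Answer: $- \frac{1}{16037} \approx -6.2356 \cdot 10^{-5}$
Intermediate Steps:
$\frac{1}{\left(-18258 - 33539\right) + 35760} = \frac{1}{-51797 + 35760} = \frac{1}{-16037} = - \frac{1}{16037}$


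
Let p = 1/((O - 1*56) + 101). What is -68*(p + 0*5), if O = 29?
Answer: -34/37 ≈ -0.91892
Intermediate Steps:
p = 1/74 (p = 1/((29 - 1*56) + 101) = 1/((29 - 56) + 101) = 1/(-27 + 101) = 1/74 ≈ 0.013514)
-68*(p + 0*5) = -68*(1/74 + 0*5) = -68*(1/74 + 0) = -68*1/74 = -34/37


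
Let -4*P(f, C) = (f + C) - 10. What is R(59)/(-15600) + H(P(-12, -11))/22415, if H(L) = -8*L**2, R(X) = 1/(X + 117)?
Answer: -299000323/12308524800 ≈ -0.024292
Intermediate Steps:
R(X) = 1/(117 + X)
P(f, C) = 5/2 - C/4 - f/4 (P(f, C) = -((f + C) - 10)/4 = -((C + f) - 10)/4 = -(-10 + C + f)/4 = 5/2 - C/4 - f/4)
H(L) = -8*L**2
R(59)/(-15600) + H(P(-12, -11))/22415 = 1/((117 + 59)*(-15600)) - 8*(5/2 - 1/4*(-11) - 1/4*(-12))**2/22415 = -1/15600/176 - 8*(5/2 + 11/4 + 3)**2*(1/22415) = (1/176)*(-1/15600) - 8*(33/4)**2*(1/22415) = -1/2745600 - 8*1089/16*(1/22415) = -1/2745600 - 1089/2*1/22415 = -1/2745600 - 1089/44830 = -299000323/12308524800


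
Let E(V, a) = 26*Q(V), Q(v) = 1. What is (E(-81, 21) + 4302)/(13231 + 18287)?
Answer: 2164/15759 ≈ 0.13732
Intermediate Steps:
E(V, a) = 26 (E(V, a) = 26*1 = 26)
(E(-81, 21) + 4302)/(13231 + 18287) = (26 + 4302)/(13231 + 18287) = 4328/31518 = 4328*(1/31518) = 2164/15759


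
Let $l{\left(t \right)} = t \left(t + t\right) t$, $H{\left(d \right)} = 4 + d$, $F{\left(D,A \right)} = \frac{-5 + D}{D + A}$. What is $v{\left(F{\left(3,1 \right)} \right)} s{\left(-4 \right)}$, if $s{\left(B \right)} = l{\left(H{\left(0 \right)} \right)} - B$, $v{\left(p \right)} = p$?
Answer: $-66$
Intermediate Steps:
$F{\left(D,A \right)} = \frac{-5 + D}{A + D}$
$l{\left(t \right)} = 2 t^{3}$ ($l{\left(t \right)} = t 2 t t = 2 t^{2} t = 2 t^{3}$)
$s{\left(B \right)} = 128 - B$ ($s{\left(B \right)} = 2 \left(4 + 0\right)^{3} - B = 2 \cdot 4^{3} - B = 2 \cdot 64 - B = 128 - B$)
$v{\left(F{\left(3,1 \right)} \right)} s{\left(-4 \right)} = \frac{-5 + 3}{1 + 3} \left(128 - -4\right) = \frac{1}{4} \left(-2\right) \left(128 + 4\right) = \frac{1}{4} \left(-2\right) 132 = \left(- \frac{1}{2}\right) 132 = -66$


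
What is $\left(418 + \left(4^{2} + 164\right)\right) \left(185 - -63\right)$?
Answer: $148304$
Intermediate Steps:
$\left(418 + \left(4^{2} + 164\right)\right) \left(185 - -63\right) = \left(418 + \left(16 + 164\right)\right) \left(185 + 63\right) = \left(418 + 180\right) 248 = 598 \cdot 248 = 148304$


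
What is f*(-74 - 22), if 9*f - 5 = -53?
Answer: 512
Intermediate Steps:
f = -16/3 (f = 5/9 + (1/9)*(-53) = 5/9 - 53/9 = -16/3 ≈ -5.3333)
f*(-74 - 22) = -16*(-74 - 22)/3 = -16/3*(-96) = 512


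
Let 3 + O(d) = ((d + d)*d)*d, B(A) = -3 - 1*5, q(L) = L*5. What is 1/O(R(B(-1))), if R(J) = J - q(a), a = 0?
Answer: -1/1027 ≈ -0.00097371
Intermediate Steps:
q(L) = 5*L
B(A) = -8 (B(A) = -3 - 5 = -8)
R(J) = J (R(J) = J - 5*0 = J - 1*0 = J + 0 = J)
O(d) = -3 + 2*d³ (O(d) = -3 + ((d + d)*d)*d = -3 + ((2*d)*d)*d = -3 + (2*d²)*d = -3 + 2*d³)
1/O(R(B(-1))) = 1/(-3 + 2*(-8)³) = 1/(-3 + 2*(-512)) = 1/(-3 - 1024) = 1/(-1027) = -1/1027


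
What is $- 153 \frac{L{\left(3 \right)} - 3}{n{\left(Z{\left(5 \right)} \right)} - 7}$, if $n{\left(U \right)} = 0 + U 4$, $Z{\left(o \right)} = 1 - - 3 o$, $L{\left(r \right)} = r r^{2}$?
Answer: $- \frac{1224}{19} \approx -64.421$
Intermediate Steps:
$L{\left(r \right)} = r^{3}$
$Z{\left(o \right)} = 1 + 3 o$
$n{\left(U \right)} = 4 U$ ($n{\left(U \right)} = 0 + 4 U = 4 U$)
$- 153 \frac{L{\left(3 \right)} - 3}{n{\left(Z{\left(5 \right)} \right)} - 7} = - 153 \frac{3^{3} - 3}{4 \left(1 + 3 \cdot 5\right) - 7} = - 153 \frac{27 - 3}{4 \left(1 + 15\right) - 7} = - 153 \frac{24}{4 \cdot 16 - 7} = - 153 \frac{24}{64 - 7} = - 153 \cdot \frac{24}{57} = - 153 \cdot 24 \cdot \frac{1}{57} = \left(-153\right) \frac{8}{19} = - \frac{1224}{19}$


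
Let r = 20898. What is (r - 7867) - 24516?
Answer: -11485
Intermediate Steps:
(r - 7867) - 24516 = (20898 - 7867) - 24516 = 13031 - 24516 = -11485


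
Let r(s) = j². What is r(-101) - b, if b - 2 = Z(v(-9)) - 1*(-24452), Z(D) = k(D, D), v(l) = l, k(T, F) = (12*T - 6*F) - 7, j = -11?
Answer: -24272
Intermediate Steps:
k(T, F) = -7 - 6*F + 12*T (k(T, F) = (-6*F + 12*T) - 7 = -7 - 6*F + 12*T)
Z(D) = -7 + 6*D (Z(D) = -7 - 6*D + 12*D = -7 + 6*D)
b = 24393 (b = 2 + ((-7 + 6*(-9)) - 1*(-24452)) = 2 + ((-7 - 54) + 24452) = 2 + (-61 + 24452) = 2 + 24391 = 24393)
r(s) = 121 (r(s) = (-11)² = 121)
r(-101) - b = 121 - 1*24393 = 121 - 24393 = -24272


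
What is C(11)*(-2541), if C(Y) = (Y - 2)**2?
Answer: -205821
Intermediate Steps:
C(Y) = (-2 + Y)**2
C(11)*(-2541) = (-2 + 11)**2*(-2541) = 9**2*(-2541) = 81*(-2541) = -205821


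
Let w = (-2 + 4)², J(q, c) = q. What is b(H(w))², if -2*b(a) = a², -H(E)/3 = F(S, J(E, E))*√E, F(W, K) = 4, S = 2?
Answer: 82944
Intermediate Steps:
w = 4 (w = 2² = 4)
H(E) = -12*√E
b(a) = -a²/2
b(H(w))² = (-(-12*√4)²/2)² = (-(-12*2)²/2)² = (-½*(-24)²)² = (-½*576)² = (-288)² = 82944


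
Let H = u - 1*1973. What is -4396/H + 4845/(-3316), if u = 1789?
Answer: 1710707/76268 ≈ 22.430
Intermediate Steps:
H = -184 (H = 1789 - 1*1973 = 1789 - 1973 = -184)
-4396/H + 4845/(-3316) = -4396/(-184) + 4845/(-3316) = -4396*(-1/184) + 4845*(-1/3316) = 1099/46 - 4845/3316 = 1710707/76268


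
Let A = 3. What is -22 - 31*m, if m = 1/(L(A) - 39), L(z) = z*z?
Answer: -629/30 ≈ -20.967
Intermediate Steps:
L(z) = z**2
m = -1/30 (m = 1/(3**2 - 39) = 1/(9 - 39) = 1/(-30) = -1/30 ≈ -0.033333)
-22 - 31*m = -22 - 31*(-1/30) = -22 + 31/30 = -629/30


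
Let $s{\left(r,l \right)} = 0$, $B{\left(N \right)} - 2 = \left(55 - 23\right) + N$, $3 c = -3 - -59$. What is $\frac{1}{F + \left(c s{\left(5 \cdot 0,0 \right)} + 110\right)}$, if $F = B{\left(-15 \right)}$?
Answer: $\frac{1}{129} \approx 0.0077519$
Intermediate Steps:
$c = \frac{56}{3}$ ($c = \frac{-3 - -59}{3} = \frac{-3 + 59}{3} = \frac{1}{3} \cdot 56 = \frac{56}{3} \approx 18.667$)
$B{\left(N \right)} = 34 + N$ ($B{\left(N \right)} = 2 + \left(\left(55 - 23\right) + N\right) = 2 + \left(32 + N\right) = 34 + N$)
$F = 19$ ($F = 34 - 15 = 19$)
$\frac{1}{F + \left(c s{\left(5 \cdot 0,0 \right)} + 110\right)} = \frac{1}{19 + \left(\frac{56}{3} \cdot 0 + 110\right)} = \frac{1}{19 + \left(0 + 110\right)} = \frac{1}{19 + 110} = \frac{1}{129}$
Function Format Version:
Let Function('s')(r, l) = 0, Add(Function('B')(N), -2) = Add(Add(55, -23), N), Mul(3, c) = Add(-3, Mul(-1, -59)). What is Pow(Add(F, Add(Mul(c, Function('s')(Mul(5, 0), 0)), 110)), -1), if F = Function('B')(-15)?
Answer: Rational(1, 129) ≈ 0.0077519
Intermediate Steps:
c = Rational(56, 3) (c = Mul(Rational(1, 3), Add(-3, Mul(-1, -59))) = Mul(Rational(1, 3), Add(-3, 59)) = Mul(Rational(1, 3), 56) = Rational(56, 3) ≈ 18.667)
Function('B')(N) = Add(34, N) (Function('B')(N) = Add(2, Add(Add(55, -23), N)) = Add(2, Add(32, N)) = Add(34, N))
F = 19 (F = Add(34, -15) = 19)
Pow(Add(F, Add(Mul(c, Function('s')(Mul(5, 0), 0)), 110)), -1) = Pow(Add(19, Add(Mul(Rational(56, 3), 0), 110)), -1) = Pow(Add(19, Add(0, 110)), -1) = Pow(Add(19, 110), -1) = Pow(129, -1) = Rational(1, 129)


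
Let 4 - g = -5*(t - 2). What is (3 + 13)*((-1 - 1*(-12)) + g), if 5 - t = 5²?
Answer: -1520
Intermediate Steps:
t = -20 (t = 5 - 1*5² = 5 - 1*25 = 5 - 25 = -20)
g = -106 (g = 4 - (-5)*(-20 - 2) = 4 - (-5)*(-22) = 4 - 1*110 = 4 - 110 = -106)
(3 + 13)*((-1 - 1*(-12)) + g) = (3 + 13)*((-1 - 1*(-12)) - 106) = 16*((-1 + 12) - 106) = 16*(11 - 106) = 16*(-95) = -1520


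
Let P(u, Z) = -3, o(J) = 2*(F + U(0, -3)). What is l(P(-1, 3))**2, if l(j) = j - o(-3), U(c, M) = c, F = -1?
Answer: 1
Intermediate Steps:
o(J) = -2 (o(J) = 2*(-1 + 0) = 2*(-1) = -2)
l(j) = 2 + j (l(j) = j - 1*(-2) = j + 2 = 2 + j)
l(P(-1, 3))**2 = (2 - 3)**2 = (-1)**2 = 1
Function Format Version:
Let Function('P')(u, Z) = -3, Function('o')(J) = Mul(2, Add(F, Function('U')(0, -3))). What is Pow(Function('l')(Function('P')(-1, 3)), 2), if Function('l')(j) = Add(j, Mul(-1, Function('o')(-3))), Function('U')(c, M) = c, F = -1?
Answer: 1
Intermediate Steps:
Function('o')(J) = -2 (Function('o')(J) = Mul(2, Add(-1, 0)) = Mul(2, -1) = -2)
Function('l')(j) = Add(2, j) (Function('l')(j) = Add(j, Mul(-1, -2)) = Add(j, 2) = Add(2, j))
Pow(Function('l')(Function('P')(-1, 3)), 2) = Pow(Add(2, -3), 2) = Pow(-1, 2) = 1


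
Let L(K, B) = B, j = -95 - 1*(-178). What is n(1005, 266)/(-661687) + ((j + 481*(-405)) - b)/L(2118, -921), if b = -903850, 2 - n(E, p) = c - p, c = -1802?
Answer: -6800328774/8832083 ≈ -769.96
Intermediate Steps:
j = 83 (j = -95 + 178 = 83)
n(E, p) = 1804 + p (n(E, p) = 2 - (-1802 - p) = 2 + (1802 + p) = 1804 + p)
n(1005, 266)/(-661687) + ((j + 481*(-405)) - b)/L(2118, -921) = (1804 + 266)/(-661687) + ((83 + 481*(-405)) - 1*(-903850))/(-921) = 2070*(-1/661687) + ((83 - 194805) + 903850)*(-1/921) = -90/28769 + (-194722 + 903850)*(-1/921) = -90/28769 + 709128*(-1/921) = -90/28769 - 236376/307 = -6800328774/8832083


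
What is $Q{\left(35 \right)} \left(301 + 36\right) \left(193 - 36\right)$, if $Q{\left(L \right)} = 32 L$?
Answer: $59258080$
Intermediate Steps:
$Q{\left(35 \right)} \left(301 + 36\right) \left(193 - 36\right) = 32 \cdot 35 \left(301 + 36\right) \left(193 - 36\right) = 1120 \cdot 337 \cdot 157 = 1120 \cdot 52909 = 59258080$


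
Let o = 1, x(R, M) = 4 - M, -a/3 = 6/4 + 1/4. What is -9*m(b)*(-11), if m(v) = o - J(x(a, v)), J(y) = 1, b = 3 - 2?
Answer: 0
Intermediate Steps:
a = -21/4 (a = -3*(6/4 + 1/4) = -3*(6*(¼) + 1*(¼)) = -3*(3/2 + ¼) = -3*7/4 = -21/4 ≈ -5.2500)
b = 1
m(v) = 0 (m(v) = 1 - 1*1 = 1 - 1 = 0)
-9*m(b)*(-11) = -9*0*(-11) = 0*(-11) = 0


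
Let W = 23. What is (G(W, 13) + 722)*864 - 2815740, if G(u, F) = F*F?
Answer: -2045916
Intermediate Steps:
G(u, F) = F²
(G(W, 13) + 722)*864 - 2815740 = (13² + 722)*864 - 2815740 = (169 + 722)*864 - 2815740 = 891*864 - 2815740 = 769824 - 2815740 = -2045916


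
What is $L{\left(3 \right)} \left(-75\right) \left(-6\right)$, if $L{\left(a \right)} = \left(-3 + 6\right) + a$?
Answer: $2700$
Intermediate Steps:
$L{\left(a \right)} = 3 + a$
$L{\left(3 \right)} \left(-75\right) \left(-6\right) = \left(3 + 3\right) \left(-75\right) \left(-6\right) = 6 \left(-75\right) \left(-6\right) = \left(-450\right) \left(-6\right) = 2700$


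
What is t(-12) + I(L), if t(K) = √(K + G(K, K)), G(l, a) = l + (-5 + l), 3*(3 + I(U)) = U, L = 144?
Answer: 45 + I*√41 ≈ 45.0 + 6.4031*I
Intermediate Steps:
I(U) = -3 + U/3
G(l, a) = -5 + 2*l
t(K) = √(-5 + 3*K) (t(K) = √(K + (-5 + 2*K)) = √(-5 + 3*K))
t(-12) + I(L) = √(-5 + 3*(-12)) + (-3 + (⅓)*144) = √(-5 - 36) + (-3 + 48) = √(-41) + 45 = I*√41 + 45 = 45 + I*√41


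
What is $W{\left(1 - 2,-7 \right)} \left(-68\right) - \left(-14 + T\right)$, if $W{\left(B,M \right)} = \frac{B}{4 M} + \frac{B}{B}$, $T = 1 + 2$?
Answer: $- \frac{416}{7} \approx -59.429$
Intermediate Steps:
$T = 3$
$W{\left(B,M \right)} = 1 + \frac{B}{4 M}$ ($W{\left(B,M \right)} = B \frac{1}{4 M} + 1 = \frac{B}{4 M} + 1 = 1 + \frac{B}{4 M}$)
$W{\left(1 - 2,-7 \right)} \left(-68\right) - \left(-14 + T\right) = \frac{-7 + \frac{1 - 2}{4}}{-7} \left(-68\right) + \left(\left(15 - 3\right) - 1\right) = - \frac{-7 + \frac{1}{4} \left(-1\right)}{7} \left(-68\right) + \left(\left(15 - 3\right) - 1\right) = - \frac{-7 - \frac{1}{4}}{7} \left(-68\right) + \left(12 - 1\right) = \left(- \frac{1}{7}\right) \left(- \frac{29}{4}\right) \left(-68\right) + 11 = \frac{29}{28} \left(-68\right) + 11 = - \frac{493}{7} + 11 = - \frac{416}{7}$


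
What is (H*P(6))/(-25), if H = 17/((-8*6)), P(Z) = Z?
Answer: 17/200 ≈ 0.085000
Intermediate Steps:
H = -17/48 (H = 17/(-48) = 17*(-1/48) = -17/48 ≈ -0.35417)
(H*P(6))/(-25) = -17/48*6/(-25) = -17/8*(-1/25) = 17/200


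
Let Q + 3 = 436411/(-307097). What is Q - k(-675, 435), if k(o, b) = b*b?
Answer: -3058515133/16163 ≈ -1.8923e+5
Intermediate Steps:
k(o, b) = b**2
Q = -71458/16163 (Q = -3 + 436411/(-307097) = -3 + 436411*(-1/307097) = -3 - 22969/16163 = -71458/16163 ≈ -4.4211)
Q - k(-675, 435) = -71458/16163 - 1*435**2 = -71458/16163 - 1*189225 = -71458/16163 - 189225 = -3058515133/16163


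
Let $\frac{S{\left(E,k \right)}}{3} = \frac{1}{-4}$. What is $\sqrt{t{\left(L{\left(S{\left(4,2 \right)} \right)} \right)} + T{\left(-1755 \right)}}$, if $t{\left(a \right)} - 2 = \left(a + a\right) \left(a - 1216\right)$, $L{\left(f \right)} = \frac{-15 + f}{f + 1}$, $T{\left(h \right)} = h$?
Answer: $\sqrt{159401} \approx 399.25$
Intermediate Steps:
$S{\left(E,k \right)} = - \frac{3}{4}$ ($S{\left(E,k \right)} = \frac{3}{-4} = 3 \left(- \frac{1}{4}\right) = - \frac{3}{4}$)
$L{\left(f \right)} = \frac{-15 + f}{1 + f}$
$t{\left(a \right)} = 2 + 2 a \left(-1216 + a\right)$ ($t{\left(a \right)} = 2 + \left(a + a\right) \left(a - 1216\right) = 2 + 2 a \left(-1216 + a\right)$)
$\sqrt{t{\left(L{\left(S{\left(4,2 \right)} \right)} \right)} + T{\left(-1755 \right)}} = \sqrt{\left(2 - 2432 \frac{-15 - \frac{3}{4}}{1 - \frac{3}{4}} + 2 \left(\frac{-15 - \frac{3}{4}}{1 - \frac{3}{4}}\right)^{2}\right) - 1755} = \sqrt{\left(2 - 2432 \frac{1}{\frac{1}{4}} \left(- \frac{63}{4}\right) + 2 \left(\frac{1}{\frac{1}{4}} \left(- \frac{63}{4}\right)\right)^{2}\right) - 1755} = \sqrt{\left(2 - 2432 \cdot 4 \left(- \frac{63}{4}\right) + 2 \left(4 \left(- \frac{63}{4}\right)\right)^{2}\right) - 1755} = \sqrt{\left(2 - -153216 + 2 \left(-63\right)^{2}\right) - 1755} = \sqrt{\left(2 + 153216 + 2 \cdot 3969\right) - 1755} = \sqrt{\left(2 + 153216 + 7938\right) - 1755} = \sqrt{161156 - 1755} = \sqrt{159401}$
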